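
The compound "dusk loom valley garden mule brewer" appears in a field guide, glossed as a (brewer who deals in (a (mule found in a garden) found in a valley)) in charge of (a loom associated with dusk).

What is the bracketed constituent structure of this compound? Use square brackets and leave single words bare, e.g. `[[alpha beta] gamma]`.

The outermost head in the paraphrase is "brewer" (specifically "valley garden mule brewer"), modified by "dusk loom".
"dusk loom" → head "loom", modifier "dusk".
"valley garden mule brewer" → head "brewer", modifier "valley garden mule".
"valley garden mule" → head "mule" (specifically "garden mule"), modifier "valley".
"garden mule" → head "mule", modifier "garden".
So the structure is [[dusk loom] [[valley [garden mule]] brewer]].

[[dusk loom] [[valley [garden mule]] brewer]]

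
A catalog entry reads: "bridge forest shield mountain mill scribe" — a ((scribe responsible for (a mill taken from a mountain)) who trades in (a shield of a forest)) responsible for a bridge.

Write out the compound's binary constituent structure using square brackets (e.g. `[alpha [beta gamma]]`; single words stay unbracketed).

At the top level: head "scribe" (specifically "forest shield mountain mill scribe"); modifier "bridge".
"forest shield mountain mill scribe" → head "scribe" (specifically "mountain mill scribe"), modifier "forest shield".
"forest shield" → head "shield", modifier "forest".
"mountain mill scribe" → head "scribe", modifier "mountain mill".
"mountain mill" → head "mill", modifier "mountain".
Putting it together: [bridge [[forest shield] [[mountain mill] scribe]]].

[bridge [[forest shield] [[mountain mill] scribe]]]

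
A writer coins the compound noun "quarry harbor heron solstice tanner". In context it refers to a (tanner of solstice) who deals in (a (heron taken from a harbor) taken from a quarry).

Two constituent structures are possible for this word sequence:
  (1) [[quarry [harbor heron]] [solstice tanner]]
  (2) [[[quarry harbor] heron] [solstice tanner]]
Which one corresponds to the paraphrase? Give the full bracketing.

[[quarry [harbor heron]] [solstice tanner]]

The paraphrase's head is the "tanner" part ("solstice tanner"); its modifier is "quarry harbor heron".
That top-level split, carried through the inner groups, gives [[quarry [harbor heron]] [solstice tanner]].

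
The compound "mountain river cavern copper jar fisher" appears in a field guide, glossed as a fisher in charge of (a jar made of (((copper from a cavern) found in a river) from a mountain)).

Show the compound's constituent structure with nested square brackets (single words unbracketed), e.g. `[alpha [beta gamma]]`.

At the top level: head "fisher"; modifier "mountain river cavern copper jar".
Inside "mountain river cavern copper jar": head "jar", modifier "mountain river cavern copper".
Inside "mountain river cavern copper": head "copper" (specifically "river cavern copper"), modifier "mountain".
Inside "river cavern copper": head "copper" (specifically "cavern copper"), modifier "river".
Inside "cavern copper": head "copper", modifier "cavern".
Putting it together: [[[mountain [river [cavern copper]]] jar] fisher].

[[[mountain [river [cavern copper]]] jar] fisher]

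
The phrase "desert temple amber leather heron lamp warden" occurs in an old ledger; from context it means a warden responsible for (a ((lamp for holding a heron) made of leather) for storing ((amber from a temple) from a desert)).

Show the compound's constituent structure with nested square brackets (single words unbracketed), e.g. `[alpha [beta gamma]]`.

[[[desert [temple amber]] [leather [heron lamp]]] warden]

Overall it is a kind of warden; the modifier is "desert temple amber leather heron lamp".
Inside "desert temple amber leather heron lamp": head "lamp" (specifically "leather heron lamp"), modifier "desert temple amber".
Inside "desert temple amber": head "amber" (specifically "temple amber"), modifier "desert".
Inside "temple amber": head "amber", modifier "temple".
Inside "leather heron lamp": head "lamp" (specifically "heron lamp"), modifier "leather".
Inside "heron lamp": head "lamp", modifier "heron".
Putting it together: [[[desert [temple amber]] [leather [heron lamp]]] warden].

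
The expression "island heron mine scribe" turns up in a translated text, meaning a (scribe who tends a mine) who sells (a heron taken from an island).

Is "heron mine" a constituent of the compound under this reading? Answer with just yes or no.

The top-level split is [island heron] [mine scribe]; the full structure is [[island heron] [mine scribe]].
"heron mine" straddles a constituent boundary, so it is not a single unit.

no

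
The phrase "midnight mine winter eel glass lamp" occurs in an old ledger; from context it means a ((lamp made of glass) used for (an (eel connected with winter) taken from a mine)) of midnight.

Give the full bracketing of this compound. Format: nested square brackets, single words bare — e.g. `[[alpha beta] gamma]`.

Overall it is a kind of lamp (specifically "mine winter eel glass lamp"); the modifier is "midnight".
"mine winter eel glass lamp" → head "lamp" (specifically "glass lamp"), modifier "mine winter eel".
"mine winter eel" → head "eel" (specifically "winter eel"), modifier "mine".
"winter eel" → head "eel", modifier "winter".
"glass lamp" → head "lamp", modifier "glass".
So the structure is [midnight [[mine [winter eel]] [glass lamp]]].

[midnight [[mine [winter eel]] [glass lamp]]]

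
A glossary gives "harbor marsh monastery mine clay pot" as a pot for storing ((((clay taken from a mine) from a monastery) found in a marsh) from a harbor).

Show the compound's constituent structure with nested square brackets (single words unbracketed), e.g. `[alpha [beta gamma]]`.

The outermost head in the paraphrase is "pot", modified by "harbor marsh monastery mine clay".
"harbor marsh monastery mine clay" → head "clay" (specifically "marsh monastery mine clay"), modifier "harbor".
"marsh monastery mine clay" → head "clay" (specifically "monastery mine clay"), modifier "marsh".
"monastery mine clay" → head "clay" (specifically "mine clay"), modifier "monastery".
"mine clay" → head "clay", modifier "mine".
So the structure is [[harbor [marsh [monastery [mine clay]]]] pot].

[[harbor [marsh [monastery [mine clay]]]] pot]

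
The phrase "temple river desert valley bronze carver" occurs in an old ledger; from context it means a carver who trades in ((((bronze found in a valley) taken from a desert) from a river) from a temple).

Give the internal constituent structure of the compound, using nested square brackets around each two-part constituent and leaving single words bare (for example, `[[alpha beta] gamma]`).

Whole compound: head "carver", modifier "temple river desert valley bronze".
"temple river desert valley bronze" → head "bronze" (specifically "river desert valley bronze"), modifier "temple".
"river desert valley bronze" → head "bronze" (specifically "desert valley bronze"), modifier "river".
"desert valley bronze" → head "bronze" (specifically "valley bronze"), modifier "desert".
"valley bronze" → head "bronze", modifier "valley".
Putting it together: [[temple [river [desert [valley bronze]]]] carver].

[[temple [river [desert [valley bronze]]]] carver]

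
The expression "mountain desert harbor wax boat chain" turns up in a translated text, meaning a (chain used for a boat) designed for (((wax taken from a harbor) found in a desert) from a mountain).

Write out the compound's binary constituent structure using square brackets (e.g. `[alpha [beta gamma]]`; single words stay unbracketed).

[[mountain [desert [harbor wax]]] [boat chain]]

The outermost head in the paraphrase is "chain" (specifically "boat chain"), modified by "mountain desert harbor wax".
Within "mountain desert harbor wax", the head is "wax" (specifically "desert harbor wax") and the modifier is "mountain".
Within "desert harbor wax", the head is "wax" (specifically "harbor wax") and the modifier is "desert".
Within "harbor wax", the head is "wax" and the modifier is "harbor".
Within "boat chain", the head is "chain" and the modifier is "boat".
Putting it together: [[mountain [desert [harbor wax]]] [boat chain]].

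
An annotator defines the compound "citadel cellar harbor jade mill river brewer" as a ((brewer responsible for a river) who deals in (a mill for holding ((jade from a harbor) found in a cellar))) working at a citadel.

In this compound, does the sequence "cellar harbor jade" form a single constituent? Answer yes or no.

yes

The paraphrase groups the words so that "cellar harbor jade" is one unit: it corresponds to a single parenthesized sub-phrase.
The full structure is [citadel [[[cellar [harbor jade]] mill] [river brewer]]], in which [cellar harbor jade] is a constituent.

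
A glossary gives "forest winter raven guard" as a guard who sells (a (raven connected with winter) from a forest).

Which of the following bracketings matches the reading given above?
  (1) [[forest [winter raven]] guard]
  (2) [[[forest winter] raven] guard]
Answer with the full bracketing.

The paraphrase's head is the "guard" part ("guard"); its modifier is "forest winter raven".
That top-level split, carried through the inner groups, gives [[forest [winter raven]] guard].

[[forest [winter raven]] guard]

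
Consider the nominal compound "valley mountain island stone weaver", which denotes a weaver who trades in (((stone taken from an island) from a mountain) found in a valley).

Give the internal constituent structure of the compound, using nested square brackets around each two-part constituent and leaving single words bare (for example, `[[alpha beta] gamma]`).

[[valley [mountain [island stone]]] weaver]

Overall it is a kind of weaver; the modifier is "valley mountain island stone".
"valley mountain island stone" → head "stone" (specifically "mountain island stone"), modifier "valley".
"mountain island stone" → head "stone" (specifically "island stone"), modifier "mountain".
"island stone" → head "stone", modifier "island".
So the structure is [[valley [mountain [island stone]]] weaver].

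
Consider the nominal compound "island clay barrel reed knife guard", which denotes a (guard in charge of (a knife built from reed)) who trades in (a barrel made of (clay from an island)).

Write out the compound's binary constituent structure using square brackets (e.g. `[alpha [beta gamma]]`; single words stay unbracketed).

The outermost head in the paraphrase is "guard" (specifically "reed knife guard"), modified by "island clay barrel".
Within "island clay barrel", the head is "barrel" and the modifier is "island clay".
Within "island clay", the head is "clay" and the modifier is "island".
Within "reed knife guard", the head is "guard" and the modifier is "reed knife".
Within "reed knife", the head is "knife" and the modifier is "reed".
Putting it together: [[[island clay] barrel] [[reed knife] guard]].

[[[island clay] barrel] [[reed knife] guard]]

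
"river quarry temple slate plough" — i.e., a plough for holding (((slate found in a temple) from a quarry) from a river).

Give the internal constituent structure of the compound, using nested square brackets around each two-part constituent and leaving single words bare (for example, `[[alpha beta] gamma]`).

At the top level: head "plough"; modifier "river quarry temple slate".
Inside "river quarry temple slate": head "slate" (specifically "quarry temple slate"), modifier "river".
Inside "quarry temple slate": head "slate" (specifically "temple slate"), modifier "quarry".
Inside "temple slate": head "slate", modifier "temple".
So the structure is [[river [quarry [temple slate]]] plough].

[[river [quarry [temple slate]]] plough]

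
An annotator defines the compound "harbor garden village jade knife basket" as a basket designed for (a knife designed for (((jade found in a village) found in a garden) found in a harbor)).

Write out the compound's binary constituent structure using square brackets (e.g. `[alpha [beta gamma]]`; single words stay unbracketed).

[[[harbor [garden [village jade]]] knife] basket]

The outermost head in the paraphrase is "basket", modified by "harbor garden village jade knife".
Within "harbor garden village jade knife", the head is "knife" and the modifier is "harbor garden village jade".
Within "harbor garden village jade", the head is "jade" (specifically "garden village jade") and the modifier is "harbor".
Within "garden village jade", the head is "jade" (specifically "village jade") and the modifier is "garden".
Within "village jade", the head is "jade" and the modifier is "village".
Putting it together: [[[harbor [garden [village jade]]] knife] basket].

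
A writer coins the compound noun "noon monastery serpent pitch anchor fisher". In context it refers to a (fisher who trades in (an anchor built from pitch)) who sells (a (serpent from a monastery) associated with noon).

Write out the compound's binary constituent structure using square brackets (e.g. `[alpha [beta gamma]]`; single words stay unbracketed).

[[noon [monastery serpent]] [[pitch anchor] fisher]]

Whole compound: head "fisher" (specifically "pitch anchor fisher"), modifier "noon monastery serpent".
Within "noon monastery serpent", the head is "serpent" (specifically "monastery serpent") and the modifier is "noon".
Within "monastery serpent", the head is "serpent" and the modifier is "monastery".
Within "pitch anchor fisher", the head is "fisher" and the modifier is "pitch anchor".
Within "pitch anchor", the head is "anchor" and the modifier is "pitch".
So the structure is [[noon [monastery serpent]] [[pitch anchor] fisher]].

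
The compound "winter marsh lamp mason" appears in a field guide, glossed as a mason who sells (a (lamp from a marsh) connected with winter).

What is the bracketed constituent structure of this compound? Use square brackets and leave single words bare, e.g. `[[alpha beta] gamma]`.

[[winter [marsh lamp]] mason]

Overall it is a kind of mason; the modifier is "winter marsh lamp".
Inside "winter marsh lamp": head "lamp" (specifically "marsh lamp"), modifier "winter".
Inside "marsh lamp": head "lamp", modifier "marsh".
So the structure is [[winter [marsh lamp]] mason].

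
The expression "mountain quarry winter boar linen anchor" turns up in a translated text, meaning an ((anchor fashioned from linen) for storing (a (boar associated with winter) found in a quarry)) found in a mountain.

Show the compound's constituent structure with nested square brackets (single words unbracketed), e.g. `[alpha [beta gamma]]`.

[mountain [[quarry [winter boar]] [linen anchor]]]

Overall it is a kind of anchor (specifically "quarry winter boar linen anchor"); the modifier is "mountain".
Inside "quarry winter boar linen anchor": head "anchor" (specifically "linen anchor"), modifier "quarry winter boar".
Inside "quarry winter boar": head "boar" (specifically "winter boar"), modifier "quarry".
Inside "winter boar": head "boar", modifier "winter".
Inside "linen anchor": head "anchor", modifier "linen".
Putting it together: [mountain [[quarry [winter boar]] [linen anchor]]].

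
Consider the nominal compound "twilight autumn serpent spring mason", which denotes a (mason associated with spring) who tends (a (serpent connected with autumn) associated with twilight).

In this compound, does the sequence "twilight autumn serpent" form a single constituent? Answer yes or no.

yes

The paraphrase groups the words so that "twilight autumn serpent" is one unit: it corresponds to a single parenthesized sub-phrase.
The full structure is [[twilight [autumn serpent]] [spring mason]], in which [twilight autumn serpent] is a constituent.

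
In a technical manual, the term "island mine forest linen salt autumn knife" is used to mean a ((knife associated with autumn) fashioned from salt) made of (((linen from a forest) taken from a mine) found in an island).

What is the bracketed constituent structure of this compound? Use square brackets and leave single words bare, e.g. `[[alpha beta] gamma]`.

[[island [mine [forest linen]]] [salt [autumn knife]]]

Whole compound: head "knife" (specifically "salt autumn knife"), modifier "island mine forest linen".
Within "island mine forest linen", the head is "linen" (specifically "mine forest linen") and the modifier is "island".
Within "mine forest linen", the head is "linen" (specifically "forest linen") and the modifier is "mine".
Within "forest linen", the head is "linen" and the modifier is "forest".
Within "salt autumn knife", the head is "knife" (specifically "autumn knife") and the modifier is "salt".
Within "autumn knife", the head is "knife" and the modifier is "autumn".
Putting it together: [[island [mine [forest linen]]] [salt [autumn knife]]].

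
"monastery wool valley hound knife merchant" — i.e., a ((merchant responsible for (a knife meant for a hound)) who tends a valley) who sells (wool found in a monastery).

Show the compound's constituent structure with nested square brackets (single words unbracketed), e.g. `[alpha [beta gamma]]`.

Overall it is a kind of merchant (specifically "valley hound knife merchant"); the modifier is "monastery wool".
Within "monastery wool", the head is "wool" and the modifier is "monastery".
Within "valley hound knife merchant", the head is "merchant" (specifically "hound knife merchant") and the modifier is "valley".
Within "hound knife merchant", the head is "merchant" and the modifier is "hound knife".
Within "hound knife", the head is "knife" and the modifier is "hound".
So the structure is [[monastery wool] [valley [[hound knife] merchant]]].

[[monastery wool] [valley [[hound knife] merchant]]]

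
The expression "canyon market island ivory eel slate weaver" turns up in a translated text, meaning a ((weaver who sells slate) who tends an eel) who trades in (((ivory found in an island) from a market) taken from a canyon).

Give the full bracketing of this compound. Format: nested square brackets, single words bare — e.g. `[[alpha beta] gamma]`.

[[canyon [market [island ivory]]] [eel [slate weaver]]]

At the top level: head "weaver" (specifically "eel slate weaver"); modifier "canyon market island ivory".
"canyon market island ivory" → head "ivory" (specifically "market island ivory"), modifier "canyon".
"market island ivory" → head "ivory" (specifically "island ivory"), modifier "market".
"island ivory" → head "ivory", modifier "island".
"eel slate weaver" → head "weaver" (specifically "slate weaver"), modifier "eel".
"slate weaver" → head "weaver", modifier "slate".
Assembled: [[canyon [market [island ivory]]] [eel [slate weaver]]].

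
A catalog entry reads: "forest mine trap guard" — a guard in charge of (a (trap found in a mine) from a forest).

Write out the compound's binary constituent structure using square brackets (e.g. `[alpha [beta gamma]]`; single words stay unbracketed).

[[forest [mine trap]] guard]

Overall it is a kind of guard; the modifier is "forest mine trap".
Within "forest mine trap", the head is "trap" (specifically "mine trap") and the modifier is "forest".
Within "mine trap", the head is "trap" and the modifier is "mine".
So the structure is [[forest [mine trap]] guard].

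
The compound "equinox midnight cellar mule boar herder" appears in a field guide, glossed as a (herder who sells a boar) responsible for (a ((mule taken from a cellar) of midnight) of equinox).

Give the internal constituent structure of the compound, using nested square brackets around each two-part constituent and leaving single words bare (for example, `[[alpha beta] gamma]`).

[[equinox [midnight [cellar mule]]] [boar herder]]

Overall it is a kind of herder (specifically "boar herder"); the modifier is "equinox midnight cellar mule".
"equinox midnight cellar mule" → head "mule" (specifically "midnight cellar mule"), modifier "equinox".
"midnight cellar mule" → head "mule" (specifically "cellar mule"), modifier "midnight".
"cellar mule" → head "mule", modifier "cellar".
"boar herder" → head "herder", modifier "boar".
Putting it together: [[equinox [midnight [cellar mule]]] [boar herder]].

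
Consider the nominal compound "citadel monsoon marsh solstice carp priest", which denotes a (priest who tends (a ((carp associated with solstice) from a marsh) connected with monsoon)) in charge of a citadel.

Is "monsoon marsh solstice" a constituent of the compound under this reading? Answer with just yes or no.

no

The top-level split is [citadel] [monsoon marsh solstice carp priest]; the full structure is [citadel [[monsoon [marsh [solstice carp]]] priest]].
"monsoon marsh solstice" straddles a constituent boundary, so it is not a single unit.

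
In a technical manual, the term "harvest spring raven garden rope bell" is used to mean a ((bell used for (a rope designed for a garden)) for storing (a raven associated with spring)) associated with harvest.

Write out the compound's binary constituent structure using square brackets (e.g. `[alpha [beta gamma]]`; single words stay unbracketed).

At the top level: head "bell" (specifically "spring raven garden rope bell"); modifier "harvest".
Inside "spring raven garden rope bell": head "bell" (specifically "garden rope bell"), modifier "spring raven".
Inside "spring raven": head "raven", modifier "spring".
Inside "garden rope bell": head "bell", modifier "garden rope".
Inside "garden rope": head "rope", modifier "garden".
So the structure is [harvest [[spring raven] [[garden rope] bell]]].

[harvest [[spring raven] [[garden rope] bell]]]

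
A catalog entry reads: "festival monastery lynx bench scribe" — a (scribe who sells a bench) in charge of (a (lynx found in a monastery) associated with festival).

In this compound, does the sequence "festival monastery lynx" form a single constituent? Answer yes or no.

The paraphrase groups the words so that "festival monastery lynx" is one unit: it corresponds to a single parenthesized sub-phrase.
The full structure is [[festival [monastery lynx]] [bench scribe]], in which [festival monastery lynx] is a constituent.

yes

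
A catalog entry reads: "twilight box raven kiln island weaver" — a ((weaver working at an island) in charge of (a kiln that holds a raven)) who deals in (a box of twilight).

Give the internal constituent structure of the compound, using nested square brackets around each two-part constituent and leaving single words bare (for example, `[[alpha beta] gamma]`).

[[twilight box] [[raven kiln] [island weaver]]]

Overall it is a kind of weaver (specifically "raven kiln island weaver"); the modifier is "twilight box".
Within "twilight box", the head is "box" and the modifier is "twilight".
Within "raven kiln island weaver", the head is "weaver" (specifically "island weaver") and the modifier is "raven kiln".
Within "raven kiln", the head is "kiln" and the modifier is "raven".
Within "island weaver", the head is "weaver" and the modifier is "island".
So the structure is [[twilight box] [[raven kiln] [island weaver]]].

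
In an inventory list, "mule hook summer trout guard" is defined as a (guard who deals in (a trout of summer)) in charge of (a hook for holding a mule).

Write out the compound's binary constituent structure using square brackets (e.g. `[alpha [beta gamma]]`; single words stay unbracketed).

[[mule hook] [[summer trout] guard]]

The outermost head in the paraphrase is "guard" (specifically "summer trout guard"), modified by "mule hook".
Within "mule hook", the head is "hook" and the modifier is "mule".
Within "summer trout guard", the head is "guard" and the modifier is "summer trout".
Within "summer trout", the head is "trout" and the modifier is "summer".
So the structure is [[mule hook] [[summer trout] guard]].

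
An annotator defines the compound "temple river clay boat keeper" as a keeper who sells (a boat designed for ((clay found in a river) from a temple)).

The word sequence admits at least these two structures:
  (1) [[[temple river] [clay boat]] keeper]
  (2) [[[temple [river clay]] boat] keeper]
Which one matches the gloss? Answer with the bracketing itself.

[[[temple [river clay]] boat] keeper]

The paraphrase's head is the "keeper" part ("keeper"); its modifier is "temple river clay boat".
That top-level split, carried through the inner groups, gives [[[temple [river clay]] boat] keeper].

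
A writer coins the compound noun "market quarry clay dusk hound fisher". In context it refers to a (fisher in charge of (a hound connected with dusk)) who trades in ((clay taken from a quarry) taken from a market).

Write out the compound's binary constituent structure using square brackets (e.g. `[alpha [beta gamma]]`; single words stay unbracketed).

Whole compound: head "fisher" (specifically "dusk hound fisher"), modifier "market quarry clay".
Within "market quarry clay", the head is "clay" (specifically "quarry clay") and the modifier is "market".
Within "quarry clay", the head is "clay" and the modifier is "quarry".
Within "dusk hound fisher", the head is "fisher" and the modifier is "dusk hound".
Within "dusk hound", the head is "hound" and the modifier is "dusk".
Putting it together: [[market [quarry clay]] [[dusk hound] fisher]].

[[market [quarry clay]] [[dusk hound] fisher]]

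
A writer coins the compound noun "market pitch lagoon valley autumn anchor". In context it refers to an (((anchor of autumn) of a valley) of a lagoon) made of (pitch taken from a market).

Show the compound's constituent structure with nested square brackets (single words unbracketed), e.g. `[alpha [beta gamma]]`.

The outermost head in the paraphrase is "anchor" (specifically "lagoon valley autumn anchor"), modified by "market pitch".
Inside "market pitch": head "pitch", modifier "market".
Inside "lagoon valley autumn anchor": head "anchor" (specifically "valley autumn anchor"), modifier "lagoon".
Inside "valley autumn anchor": head "anchor" (specifically "autumn anchor"), modifier "valley".
Inside "autumn anchor": head "anchor", modifier "autumn".
Putting it together: [[market pitch] [lagoon [valley [autumn anchor]]]].

[[market pitch] [lagoon [valley [autumn anchor]]]]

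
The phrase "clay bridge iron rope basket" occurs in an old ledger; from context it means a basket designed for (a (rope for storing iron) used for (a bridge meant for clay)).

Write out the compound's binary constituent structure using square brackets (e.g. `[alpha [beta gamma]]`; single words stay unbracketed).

Overall it is a kind of basket; the modifier is "clay bridge iron rope".
"clay bridge iron rope" → head "rope" (specifically "iron rope"), modifier "clay bridge".
"clay bridge" → head "bridge", modifier "clay".
"iron rope" → head "rope", modifier "iron".
So the structure is [[[clay bridge] [iron rope]] basket].

[[[clay bridge] [iron rope]] basket]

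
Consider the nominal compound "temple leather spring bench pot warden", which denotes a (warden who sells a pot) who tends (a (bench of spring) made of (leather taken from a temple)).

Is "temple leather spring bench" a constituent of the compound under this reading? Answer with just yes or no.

yes

The paraphrase groups the words so that "temple leather spring bench" is one unit: it corresponds to a single parenthesized sub-phrase.
The full structure is [[[temple leather] [spring bench]] [pot warden]], in which [temple leather spring bench] is a constituent.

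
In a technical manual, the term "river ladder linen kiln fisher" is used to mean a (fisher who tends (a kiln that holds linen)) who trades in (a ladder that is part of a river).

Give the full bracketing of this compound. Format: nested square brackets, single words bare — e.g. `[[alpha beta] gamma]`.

At the top level: head "fisher" (specifically "linen kiln fisher"); modifier "river ladder".
Within "river ladder", the head is "ladder" and the modifier is "river".
Within "linen kiln fisher", the head is "fisher" and the modifier is "linen kiln".
Within "linen kiln", the head is "kiln" and the modifier is "linen".
Putting it together: [[river ladder] [[linen kiln] fisher]].

[[river ladder] [[linen kiln] fisher]]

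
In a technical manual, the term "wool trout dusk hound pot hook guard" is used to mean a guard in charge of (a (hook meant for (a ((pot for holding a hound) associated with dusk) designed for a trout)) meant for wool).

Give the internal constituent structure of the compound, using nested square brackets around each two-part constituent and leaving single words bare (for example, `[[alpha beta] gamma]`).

At the top level: head "guard"; modifier "wool trout dusk hound pot hook".
Inside "wool trout dusk hound pot hook": head "hook" (specifically "trout dusk hound pot hook"), modifier "wool".
Inside "trout dusk hound pot hook": head "hook", modifier "trout dusk hound pot".
Inside "trout dusk hound pot": head "pot" (specifically "dusk hound pot"), modifier "trout".
Inside "dusk hound pot": head "pot" (specifically "hound pot"), modifier "dusk".
Inside "hound pot": head "pot", modifier "hound".
Assembled: [[wool [[trout [dusk [hound pot]]] hook]] guard].

[[wool [[trout [dusk [hound pot]]] hook]] guard]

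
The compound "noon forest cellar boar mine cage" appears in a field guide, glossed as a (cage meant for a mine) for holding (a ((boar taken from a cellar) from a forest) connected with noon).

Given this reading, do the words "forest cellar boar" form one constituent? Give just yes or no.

yes

The paraphrase groups the words so that "forest cellar boar" is one unit: it corresponds to a single parenthesized sub-phrase.
The full structure is [[noon [forest [cellar boar]]] [mine cage]], in which [forest cellar boar] is a constituent.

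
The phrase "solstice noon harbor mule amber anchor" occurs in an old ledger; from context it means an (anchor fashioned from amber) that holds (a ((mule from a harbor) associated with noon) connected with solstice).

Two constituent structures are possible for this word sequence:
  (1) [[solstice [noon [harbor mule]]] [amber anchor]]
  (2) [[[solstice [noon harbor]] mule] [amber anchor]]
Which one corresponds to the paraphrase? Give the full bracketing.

The paraphrase's head is the "anchor" part ("amber anchor"); its modifier is "solstice noon harbor mule".
That top-level split, carried through the inner groups, gives [[solstice [noon [harbor mule]]] [amber anchor]].

[[solstice [noon [harbor mule]]] [amber anchor]]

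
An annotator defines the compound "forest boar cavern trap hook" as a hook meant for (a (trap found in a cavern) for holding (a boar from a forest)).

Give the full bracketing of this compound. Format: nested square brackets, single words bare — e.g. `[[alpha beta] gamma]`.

At the top level: head "hook"; modifier "forest boar cavern trap".
"forest boar cavern trap" → head "trap" (specifically "cavern trap"), modifier "forest boar".
"forest boar" → head "boar", modifier "forest".
"cavern trap" → head "trap", modifier "cavern".
Putting it together: [[[forest boar] [cavern trap]] hook].

[[[forest boar] [cavern trap]] hook]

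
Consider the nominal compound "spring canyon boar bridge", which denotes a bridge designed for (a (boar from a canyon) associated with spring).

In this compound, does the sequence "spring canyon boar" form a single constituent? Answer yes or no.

yes

The paraphrase groups the words so that "spring canyon boar" is one unit: it corresponds to a single parenthesized sub-phrase.
The full structure is [[spring [canyon boar]] bridge], in which [spring canyon boar] is a constituent.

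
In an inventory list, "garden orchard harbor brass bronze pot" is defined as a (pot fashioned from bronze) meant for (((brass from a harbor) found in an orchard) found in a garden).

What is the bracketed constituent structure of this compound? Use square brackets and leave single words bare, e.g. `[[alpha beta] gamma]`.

Whole compound: head "pot" (specifically "bronze pot"), modifier "garden orchard harbor brass".
Within "garden orchard harbor brass", the head is "brass" (specifically "orchard harbor brass") and the modifier is "garden".
Within "orchard harbor brass", the head is "brass" (specifically "harbor brass") and the modifier is "orchard".
Within "harbor brass", the head is "brass" and the modifier is "harbor".
Within "bronze pot", the head is "pot" and the modifier is "bronze".
Putting it together: [[garden [orchard [harbor brass]]] [bronze pot]].

[[garden [orchard [harbor brass]]] [bronze pot]]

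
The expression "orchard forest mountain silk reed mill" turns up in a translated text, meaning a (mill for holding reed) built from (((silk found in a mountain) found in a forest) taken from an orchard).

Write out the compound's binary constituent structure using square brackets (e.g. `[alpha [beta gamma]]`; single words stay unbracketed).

Overall it is a kind of mill (specifically "reed mill"); the modifier is "orchard forest mountain silk".
Within "orchard forest mountain silk", the head is "silk" (specifically "forest mountain silk") and the modifier is "orchard".
Within "forest mountain silk", the head is "silk" (specifically "mountain silk") and the modifier is "forest".
Within "mountain silk", the head is "silk" and the modifier is "mountain".
Within "reed mill", the head is "mill" and the modifier is "reed".
Putting it together: [[orchard [forest [mountain silk]]] [reed mill]].

[[orchard [forest [mountain silk]]] [reed mill]]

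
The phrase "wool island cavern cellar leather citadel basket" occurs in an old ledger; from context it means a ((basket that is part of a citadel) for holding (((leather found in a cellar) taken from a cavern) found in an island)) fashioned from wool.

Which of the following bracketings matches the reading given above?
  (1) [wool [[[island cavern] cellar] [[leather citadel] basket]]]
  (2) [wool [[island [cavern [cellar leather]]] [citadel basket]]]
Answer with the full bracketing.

[wool [[island [cavern [cellar leather]]] [citadel basket]]]

The paraphrase's head is the "basket" part ("island cavern cellar leather citadel basket"); its modifier is "wool".
That top-level split, carried through the inner groups, gives [wool [[island [cavern [cellar leather]]] [citadel basket]]].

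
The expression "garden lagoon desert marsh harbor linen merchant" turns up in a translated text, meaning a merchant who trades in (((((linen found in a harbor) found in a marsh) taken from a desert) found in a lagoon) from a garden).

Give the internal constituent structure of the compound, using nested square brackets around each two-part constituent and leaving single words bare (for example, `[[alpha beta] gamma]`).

Overall it is a kind of merchant; the modifier is "garden lagoon desert marsh harbor linen".
Inside "garden lagoon desert marsh harbor linen": head "linen" (specifically "lagoon desert marsh harbor linen"), modifier "garden".
Inside "lagoon desert marsh harbor linen": head "linen" (specifically "desert marsh harbor linen"), modifier "lagoon".
Inside "desert marsh harbor linen": head "linen" (specifically "marsh harbor linen"), modifier "desert".
Inside "marsh harbor linen": head "linen" (specifically "harbor linen"), modifier "marsh".
Inside "harbor linen": head "linen", modifier "harbor".
Putting it together: [[garden [lagoon [desert [marsh [harbor linen]]]]] merchant].

[[garden [lagoon [desert [marsh [harbor linen]]]]] merchant]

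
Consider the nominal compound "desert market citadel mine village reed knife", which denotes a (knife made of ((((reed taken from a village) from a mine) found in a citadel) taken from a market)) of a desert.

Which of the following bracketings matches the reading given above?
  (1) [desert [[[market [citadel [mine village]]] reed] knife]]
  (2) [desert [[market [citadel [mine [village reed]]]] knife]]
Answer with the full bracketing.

The paraphrase's head is the "knife" part ("market citadel mine village reed knife"); its modifier is "desert".
That top-level split, carried through the inner groups, gives [desert [[market [citadel [mine [village reed]]]] knife]].

[desert [[market [citadel [mine [village reed]]]] knife]]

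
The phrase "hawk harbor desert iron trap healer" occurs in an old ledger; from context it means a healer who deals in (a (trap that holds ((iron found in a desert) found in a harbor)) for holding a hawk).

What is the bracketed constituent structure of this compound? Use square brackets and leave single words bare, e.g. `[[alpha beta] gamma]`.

[[hawk [[harbor [desert iron]] trap]] healer]

Overall it is a kind of healer; the modifier is "hawk harbor desert iron trap".
Inside "hawk harbor desert iron trap": head "trap" (specifically "harbor desert iron trap"), modifier "hawk".
Inside "harbor desert iron trap": head "trap", modifier "harbor desert iron".
Inside "harbor desert iron": head "iron" (specifically "desert iron"), modifier "harbor".
Inside "desert iron": head "iron", modifier "desert".
So the structure is [[hawk [[harbor [desert iron]] trap]] healer].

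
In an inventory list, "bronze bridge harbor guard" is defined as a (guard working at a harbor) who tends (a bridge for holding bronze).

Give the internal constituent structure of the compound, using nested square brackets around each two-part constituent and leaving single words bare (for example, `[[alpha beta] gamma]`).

The outermost head in the paraphrase is "guard" (specifically "harbor guard"), modified by "bronze bridge".
"bronze bridge" → head "bridge", modifier "bronze".
"harbor guard" → head "guard", modifier "harbor".
So the structure is [[bronze bridge] [harbor guard]].

[[bronze bridge] [harbor guard]]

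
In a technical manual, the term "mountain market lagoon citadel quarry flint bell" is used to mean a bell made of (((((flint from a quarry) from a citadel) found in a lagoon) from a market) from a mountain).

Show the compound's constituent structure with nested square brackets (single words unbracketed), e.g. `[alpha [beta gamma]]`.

Overall it is a kind of bell; the modifier is "mountain market lagoon citadel quarry flint".
Within "mountain market lagoon citadel quarry flint", the head is "flint" (specifically "market lagoon citadel quarry flint") and the modifier is "mountain".
Within "market lagoon citadel quarry flint", the head is "flint" (specifically "lagoon citadel quarry flint") and the modifier is "market".
Within "lagoon citadel quarry flint", the head is "flint" (specifically "citadel quarry flint") and the modifier is "lagoon".
Within "citadel quarry flint", the head is "flint" (specifically "quarry flint") and the modifier is "citadel".
Within "quarry flint", the head is "flint" and the modifier is "quarry".
So the structure is [[mountain [market [lagoon [citadel [quarry flint]]]]] bell].

[[mountain [market [lagoon [citadel [quarry flint]]]]] bell]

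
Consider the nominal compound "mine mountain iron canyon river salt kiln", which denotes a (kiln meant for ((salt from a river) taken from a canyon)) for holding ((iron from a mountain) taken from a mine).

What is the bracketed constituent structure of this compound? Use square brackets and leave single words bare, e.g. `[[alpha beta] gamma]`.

The outermost head in the paraphrase is "kiln" (specifically "canyon river salt kiln"), modified by "mine mountain iron".
"mine mountain iron" → head "iron" (specifically "mountain iron"), modifier "mine".
"mountain iron" → head "iron", modifier "mountain".
"canyon river salt kiln" → head "kiln", modifier "canyon river salt".
"canyon river salt" → head "salt" (specifically "river salt"), modifier "canyon".
"river salt" → head "salt", modifier "river".
So the structure is [[mine [mountain iron]] [[canyon [river salt]] kiln]].

[[mine [mountain iron]] [[canyon [river salt]] kiln]]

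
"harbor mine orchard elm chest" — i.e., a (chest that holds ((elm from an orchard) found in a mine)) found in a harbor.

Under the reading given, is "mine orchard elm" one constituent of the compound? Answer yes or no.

The paraphrase groups the words so that "mine orchard elm" is one unit: it corresponds to a single parenthesized sub-phrase.
The full structure is [harbor [[mine [orchard elm]] chest]], in which [mine orchard elm] is a constituent.

yes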